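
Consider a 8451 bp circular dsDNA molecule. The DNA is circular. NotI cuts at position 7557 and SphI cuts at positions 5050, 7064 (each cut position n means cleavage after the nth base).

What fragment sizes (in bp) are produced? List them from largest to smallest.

5944, 2014, 493 bp

Combined cut positions (sorted): 5050, 7064, 7557.
Circular molecule, 3 cuts → 3 fragments:
  7064 − 5050 = 2014 bp
  7557 − 7064 = 493 bp
  wrap: 8451 − 7557 + 5050 = 5944 bp
Sorted largest to smallest: 5944, 2014, 493 bp.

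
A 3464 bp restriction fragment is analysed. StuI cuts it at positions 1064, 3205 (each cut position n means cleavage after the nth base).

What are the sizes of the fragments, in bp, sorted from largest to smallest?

Linear molecule, 2 cuts → 3 fragments:
  1064 − 0 = 1064 bp
  3205 − 1064 = 2141 bp
  3464 − 3205 = 259 bp
Sorted largest to smallest: 2141, 1064, 259 bp.

2141, 1064, 259 bp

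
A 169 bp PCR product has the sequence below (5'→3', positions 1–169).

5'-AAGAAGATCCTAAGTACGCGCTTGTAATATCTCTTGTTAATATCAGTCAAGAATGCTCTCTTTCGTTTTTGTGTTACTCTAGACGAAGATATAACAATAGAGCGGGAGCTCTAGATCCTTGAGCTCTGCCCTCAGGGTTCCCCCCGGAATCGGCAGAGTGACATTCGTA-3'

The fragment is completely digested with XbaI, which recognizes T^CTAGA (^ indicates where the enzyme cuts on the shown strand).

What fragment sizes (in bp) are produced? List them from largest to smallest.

XbaI sites (TCTAGA) start at positions 78, 110.
XbaI cuts after the first base of each site, so after positions 78, 110.
Linear molecule, 2 cuts → 3 fragments:
  1–78 → 78 bp
  79–110 → 32 bp
  111–169 → 59 bp
Sorted largest to smallest: 78, 59, 32 bp.

78, 59, 32 bp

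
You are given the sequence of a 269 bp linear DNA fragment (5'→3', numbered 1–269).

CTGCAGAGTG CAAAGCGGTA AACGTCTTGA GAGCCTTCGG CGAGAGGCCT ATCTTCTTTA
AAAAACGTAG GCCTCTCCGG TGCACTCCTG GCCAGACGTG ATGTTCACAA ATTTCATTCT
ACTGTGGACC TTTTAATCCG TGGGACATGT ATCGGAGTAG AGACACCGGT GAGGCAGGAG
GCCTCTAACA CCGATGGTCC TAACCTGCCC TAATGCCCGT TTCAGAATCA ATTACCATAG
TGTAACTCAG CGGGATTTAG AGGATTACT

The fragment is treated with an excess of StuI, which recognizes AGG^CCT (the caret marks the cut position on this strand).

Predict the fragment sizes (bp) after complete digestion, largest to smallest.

StuI sites (AGGCCT) start at positions 45, 69, 179.
StuI cuts after base 3 of each site, so after positions 47, 71, 181.
Linear molecule, 3 cuts → 4 fragments:
  1–47 → 47 bp
  48–71 → 24 bp
  72–181 → 110 bp
  182–269 → 88 bp
Sorted largest to smallest: 110, 88, 47, 24 bp.

110, 88, 47, 24 bp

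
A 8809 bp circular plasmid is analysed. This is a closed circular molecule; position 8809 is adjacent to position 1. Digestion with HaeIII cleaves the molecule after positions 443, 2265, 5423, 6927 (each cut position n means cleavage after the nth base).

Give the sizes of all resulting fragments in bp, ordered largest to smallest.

Circular molecule, 4 cuts → 4 fragments:
  2265 − 443 = 1822 bp
  5423 − 2265 = 3158 bp
  6927 − 5423 = 1504 bp
  wrap: 8809 − 6927 + 443 = 2325 bp
Sorted largest to smallest: 3158, 2325, 1822, 1504 bp.

3158, 2325, 1822, 1504 bp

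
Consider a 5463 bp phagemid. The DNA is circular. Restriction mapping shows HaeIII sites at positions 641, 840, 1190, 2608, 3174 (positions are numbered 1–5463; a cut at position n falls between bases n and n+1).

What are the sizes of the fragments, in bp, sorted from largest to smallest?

Circular molecule, 5 cuts → 5 fragments:
  840 − 641 = 199 bp
  1190 − 840 = 350 bp
  2608 − 1190 = 1418 bp
  3174 − 2608 = 566 bp
  wrap: 5463 − 3174 + 641 = 2930 bp
Sorted largest to smallest: 2930, 1418, 566, 350, 199 bp.

2930, 1418, 566, 350, 199 bp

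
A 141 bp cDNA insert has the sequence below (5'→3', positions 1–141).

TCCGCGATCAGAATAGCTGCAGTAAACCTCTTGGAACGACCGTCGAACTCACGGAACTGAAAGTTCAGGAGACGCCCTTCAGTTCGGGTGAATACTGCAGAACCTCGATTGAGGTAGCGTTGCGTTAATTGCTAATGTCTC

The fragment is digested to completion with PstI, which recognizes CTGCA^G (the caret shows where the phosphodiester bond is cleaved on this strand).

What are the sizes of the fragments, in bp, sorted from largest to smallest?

78, 42, 21 bp

PstI sites (CTGCAG) start at positions 17, 95.
PstI cuts after base 5 of each site (before the last base), so after positions 21, 99.
Linear molecule, 2 cuts → 3 fragments:
  1–21 → 21 bp
  22–99 → 78 bp
  100–141 → 42 bp
Sorted largest to smallest: 78, 42, 21 bp.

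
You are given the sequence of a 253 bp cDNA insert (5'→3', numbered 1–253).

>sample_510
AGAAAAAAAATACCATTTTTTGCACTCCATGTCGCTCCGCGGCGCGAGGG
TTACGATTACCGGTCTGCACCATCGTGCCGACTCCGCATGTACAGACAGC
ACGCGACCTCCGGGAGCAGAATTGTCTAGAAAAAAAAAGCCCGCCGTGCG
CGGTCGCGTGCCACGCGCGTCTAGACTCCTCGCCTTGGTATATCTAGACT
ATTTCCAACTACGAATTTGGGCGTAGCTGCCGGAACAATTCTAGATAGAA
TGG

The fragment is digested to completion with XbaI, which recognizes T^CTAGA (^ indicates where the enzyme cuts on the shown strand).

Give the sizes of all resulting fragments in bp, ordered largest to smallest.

XbaI sites (TCTAGA) start at positions 125, 170, 193, 240.
XbaI cuts after the first base of each site, so after positions 125, 170, 193, 240.
Linear molecule, 4 cuts → 5 fragments:
  1–125 → 125 bp
  126–170 → 45 bp
  171–193 → 23 bp
  194–240 → 47 bp
  241–253 → 13 bp
Sorted largest to smallest: 125, 47, 45, 23, 13 bp.

125, 47, 45, 23, 13 bp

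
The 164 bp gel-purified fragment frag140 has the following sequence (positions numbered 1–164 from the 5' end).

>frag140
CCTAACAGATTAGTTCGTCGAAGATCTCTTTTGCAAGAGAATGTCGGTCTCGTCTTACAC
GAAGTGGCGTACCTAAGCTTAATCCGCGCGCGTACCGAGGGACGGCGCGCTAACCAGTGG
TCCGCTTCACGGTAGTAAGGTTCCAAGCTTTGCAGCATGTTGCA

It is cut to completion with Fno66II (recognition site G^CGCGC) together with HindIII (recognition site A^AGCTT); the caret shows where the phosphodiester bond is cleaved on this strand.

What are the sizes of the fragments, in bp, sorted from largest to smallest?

75, 40, 19, 19, 11 bp

Fno66II sites (GCGCGC) start at positions 86, 105.
Fno66II cuts after the first base of each site, so after positions 86, 105.
HindIII sites (AAGCTT) start at positions 75, 145.
HindIII cuts after the first base of each site, so after positions 75, 145.
Combined cut positions: 75, 86, 105, 145.
Linear molecule, 4 cuts → 5 fragments:
  1–75 → 75 bp
  76–86 → 11 bp
  87–105 → 19 bp
  106–145 → 40 bp
  146–164 → 19 bp
Sorted largest to smallest: 75, 40, 19, 19, 11 bp.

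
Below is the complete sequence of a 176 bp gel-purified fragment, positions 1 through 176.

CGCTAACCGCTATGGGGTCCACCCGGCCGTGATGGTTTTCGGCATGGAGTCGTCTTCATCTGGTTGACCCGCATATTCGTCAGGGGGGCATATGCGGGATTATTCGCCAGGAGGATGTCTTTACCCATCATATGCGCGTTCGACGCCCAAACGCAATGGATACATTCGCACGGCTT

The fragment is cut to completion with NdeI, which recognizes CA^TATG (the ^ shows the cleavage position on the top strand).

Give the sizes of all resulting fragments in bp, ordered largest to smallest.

90, 46, 40 bp

NdeI sites (CATATG) start at positions 89, 129.
NdeI cuts after base 2 of each site, so after positions 90, 130.
Linear molecule, 2 cuts → 3 fragments:
  1–90 → 90 bp
  91–130 → 40 bp
  131–176 → 46 bp
Sorted largest to smallest: 90, 46, 40 bp.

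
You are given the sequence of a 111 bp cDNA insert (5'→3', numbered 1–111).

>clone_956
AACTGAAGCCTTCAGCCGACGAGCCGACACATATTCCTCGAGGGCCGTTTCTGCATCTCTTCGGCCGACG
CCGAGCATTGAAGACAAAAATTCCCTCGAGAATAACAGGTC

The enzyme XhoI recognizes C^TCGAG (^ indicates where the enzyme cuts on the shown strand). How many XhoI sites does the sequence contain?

2

CTCGAG occurs starting at positions 37, 95.
XhoI cuts at 2 sites.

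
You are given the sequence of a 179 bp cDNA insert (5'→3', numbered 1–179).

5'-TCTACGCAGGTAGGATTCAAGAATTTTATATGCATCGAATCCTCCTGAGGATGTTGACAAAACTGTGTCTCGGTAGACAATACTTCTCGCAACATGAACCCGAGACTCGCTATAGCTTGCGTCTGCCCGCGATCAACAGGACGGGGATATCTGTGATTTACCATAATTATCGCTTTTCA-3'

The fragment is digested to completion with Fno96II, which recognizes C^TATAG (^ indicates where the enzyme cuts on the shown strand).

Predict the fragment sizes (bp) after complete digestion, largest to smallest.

The Fno96II site (CTATAG) starts at position 110.
Fno96II cuts after the first base of each site, so after position 110.
Linear molecule, 1 cut → 2 fragments:
  1–110 → 110 bp
  111–179 → 69 bp
Sorted largest to smallest: 110, 69 bp.

110, 69 bp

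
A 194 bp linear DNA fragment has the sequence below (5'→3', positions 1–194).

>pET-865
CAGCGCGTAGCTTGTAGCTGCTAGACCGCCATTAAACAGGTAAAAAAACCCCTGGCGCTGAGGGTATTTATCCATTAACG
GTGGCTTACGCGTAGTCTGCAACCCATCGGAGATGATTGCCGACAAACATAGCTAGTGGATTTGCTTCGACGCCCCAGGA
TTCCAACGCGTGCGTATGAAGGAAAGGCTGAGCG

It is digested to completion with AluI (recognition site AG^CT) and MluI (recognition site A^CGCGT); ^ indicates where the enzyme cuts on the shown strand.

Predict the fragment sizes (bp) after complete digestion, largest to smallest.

AluI sites (AGCT) start at positions 9, 16, 131.
AluI cuts after base 2 of each site, so after positions 10, 17, 132.
MluI sites (ACGCGT) start at positions 88, 166.
MluI cuts after the first base of each site, so after positions 88, 166.
Combined cut positions: 10, 17, 88, 132, 166.
Linear molecule, 5 cuts → 6 fragments:
  1–10 → 10 bp
  11–17 → 7 bp
  18–88 → 71 bp
  89–132 → 44 bp
  133–166 → 34 bp
  167–194 → 28 bp
Sorted largest to smallest: 71, 44, 34, 28, 10, 7 bp.

71, 44, 34, 28, 10, 7 bp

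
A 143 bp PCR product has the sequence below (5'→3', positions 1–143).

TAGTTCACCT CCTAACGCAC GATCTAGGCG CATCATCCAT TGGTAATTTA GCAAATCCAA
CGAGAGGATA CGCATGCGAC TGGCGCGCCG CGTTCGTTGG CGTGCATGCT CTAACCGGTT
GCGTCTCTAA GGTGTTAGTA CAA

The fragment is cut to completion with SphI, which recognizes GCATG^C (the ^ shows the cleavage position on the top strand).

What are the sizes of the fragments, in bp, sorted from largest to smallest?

76, 35, 32 bp

SphI sites (GCATGC) start at positions 72, 104.
SphI cuts after base 5 of each site (before the last base), so after positions 76, 108.
Linear molecule, 2 cuts → 3 fragments:
  1–76 → 76 bp
  77–108 → 32 bp
  109–143 → 35 bp
Sorted largest to smallest: 76, 35, 32 bp.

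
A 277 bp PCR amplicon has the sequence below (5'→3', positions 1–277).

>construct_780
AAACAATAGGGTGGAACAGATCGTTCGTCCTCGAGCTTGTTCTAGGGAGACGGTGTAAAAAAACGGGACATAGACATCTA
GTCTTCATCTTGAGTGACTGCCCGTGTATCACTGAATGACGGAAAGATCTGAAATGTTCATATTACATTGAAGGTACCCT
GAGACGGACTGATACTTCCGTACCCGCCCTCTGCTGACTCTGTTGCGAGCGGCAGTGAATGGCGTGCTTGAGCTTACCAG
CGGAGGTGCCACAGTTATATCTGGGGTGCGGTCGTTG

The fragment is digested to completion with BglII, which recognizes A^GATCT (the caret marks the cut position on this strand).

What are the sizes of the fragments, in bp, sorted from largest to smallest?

152, 125 bp

The BglII site (AGATCT) starts at position 125.
BglII cuts after the first base of each site, so after position 125.
Linear molecule, 1 cut → 2 fragments:
  1–125 → 125 bp
  126–277 → 152 bp
Sorted largest to smallest: 152, 125 bp.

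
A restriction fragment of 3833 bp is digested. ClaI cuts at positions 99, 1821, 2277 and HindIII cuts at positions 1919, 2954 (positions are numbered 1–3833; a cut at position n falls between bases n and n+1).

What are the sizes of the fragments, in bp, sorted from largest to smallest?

Combined cut positions (sorted): 99, 1821, 1919, 2277, 2954.
Linear molecule, 5 cuts → 6 fragments:
  99 − 0 = 99 bp
  1821 − 99 = 1722 bp
  1919 − 1821 = 98 bp
  2277 − 1919 = 358 bp
  2954 − 2277 = 677 bp
  3833 − 2954 = 879 bp
Sorted largest to smallest: 1722, 879, 677, 358, 99, 98 bp.

1722, 879, 677, 358, 99, 98 bp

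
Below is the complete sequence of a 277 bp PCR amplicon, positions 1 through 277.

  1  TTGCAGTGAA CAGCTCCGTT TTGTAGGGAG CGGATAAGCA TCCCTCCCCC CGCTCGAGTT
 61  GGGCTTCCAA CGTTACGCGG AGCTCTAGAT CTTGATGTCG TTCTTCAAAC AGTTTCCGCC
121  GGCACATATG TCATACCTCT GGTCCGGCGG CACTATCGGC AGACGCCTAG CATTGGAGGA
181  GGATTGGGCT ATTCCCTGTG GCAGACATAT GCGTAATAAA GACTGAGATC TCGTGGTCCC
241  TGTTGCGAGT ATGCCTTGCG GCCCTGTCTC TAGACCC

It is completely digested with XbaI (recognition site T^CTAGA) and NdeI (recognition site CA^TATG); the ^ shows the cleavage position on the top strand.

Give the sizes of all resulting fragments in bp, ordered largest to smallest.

84, 81, 62, 42, 8 bp

XbaI sites (TCTAGA) start at positions 84, 269.
XbaI cuts after the first base of each site, so after positions 84, 269.
NdeI sites (CATATG) start at positions 125, 206.
NdeI cuts after base 2 of each site, so after positions 126, 207.
Combined cut positions: 84, 126, 207, 269.
Linear molecule, 4 cuts → 5 fragments:
  1–84 → 84 bp
  85–126 → 42 bp
  127–207 → 81 bp
  208–269 → 62 bp
  270–277 → 8 bp
Sorted largest to smallest: 84, 81, 62, 42, 8 bp.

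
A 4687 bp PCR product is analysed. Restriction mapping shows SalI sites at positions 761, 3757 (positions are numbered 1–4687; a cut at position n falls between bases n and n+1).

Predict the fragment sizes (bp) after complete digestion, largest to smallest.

Linear molecule, 2 cuts → 3 fragments:
  761 − 0 = 761 bp
  3757 − 761 = 2996 bp
  4687 − 3757 = 930 bp
Sorted largest to smallest: 2996, 930, 761 bp.

2996, 930, 761 bp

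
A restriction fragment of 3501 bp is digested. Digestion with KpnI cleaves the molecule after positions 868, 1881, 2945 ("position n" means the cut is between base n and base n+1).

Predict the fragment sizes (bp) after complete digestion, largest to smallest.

1064, 1013, 868, 556 bp

Linear molecule, 3 cuts → 4 fragments:
  868 − 0 = 868 bp
  1881 − 868 = 1013 bp
  2945 − 1881 = 1064 bp
  3501 − 2945 = 556 bp
Sorted largest to smallest: 1064, 1013, 868, 556 bp.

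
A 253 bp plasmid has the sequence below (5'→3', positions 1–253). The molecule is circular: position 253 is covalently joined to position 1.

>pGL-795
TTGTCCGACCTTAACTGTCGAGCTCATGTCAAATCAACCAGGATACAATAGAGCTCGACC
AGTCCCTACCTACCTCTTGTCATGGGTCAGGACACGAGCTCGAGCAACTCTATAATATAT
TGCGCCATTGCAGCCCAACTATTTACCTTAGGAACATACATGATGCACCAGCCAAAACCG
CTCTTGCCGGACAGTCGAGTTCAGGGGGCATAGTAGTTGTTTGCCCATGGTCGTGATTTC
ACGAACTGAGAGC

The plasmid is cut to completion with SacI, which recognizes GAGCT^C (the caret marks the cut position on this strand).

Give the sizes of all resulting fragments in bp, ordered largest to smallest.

177, 45, 31 bp

SacI sites (GAGCTC) start at positions 20, 51, 96.
SacI cuts after base 5 of each site (before the last base), so after positions 24, 55, 100.
Circular molecule, 3 cuts → 3 fragments:
  25–55 → 31 bp
  56–100 → 45 bp
  101–253 then 1–24 → 153 + 24 = 177 bp
Sorted largest to smallest: 177, 45, 31 bp.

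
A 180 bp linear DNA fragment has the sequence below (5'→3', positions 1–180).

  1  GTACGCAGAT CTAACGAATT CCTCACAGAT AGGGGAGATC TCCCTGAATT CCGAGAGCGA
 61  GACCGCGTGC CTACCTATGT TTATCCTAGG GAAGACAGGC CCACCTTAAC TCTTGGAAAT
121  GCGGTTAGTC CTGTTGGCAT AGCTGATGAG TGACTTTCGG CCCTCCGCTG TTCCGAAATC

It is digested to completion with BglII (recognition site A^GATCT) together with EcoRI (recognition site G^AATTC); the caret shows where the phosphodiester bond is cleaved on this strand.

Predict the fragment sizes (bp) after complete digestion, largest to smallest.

134, 20, 10, 9, 7 bp

BglII sites (AGATCT) start at positions 7, 36.
BglII cuts after the first base of each site, so after positions 7, 36.
EcoRI sites (GAATTC) start at positions 16, 46.
EcoRI cuts after the first base of each site, so after positions 16, 46.
Combined cut positions: 7, 16, 36, 46.
Linear molecule, 4 cuts → 5 fragments:
  1–7 → 7 bp
  8–16 → 9 bp
  17–36 → 20 bp
  37–46 → 10 bp
  47–180 → 134 bp
Sorted largest to smallest: 134, 20, 10, 9, 7 bp.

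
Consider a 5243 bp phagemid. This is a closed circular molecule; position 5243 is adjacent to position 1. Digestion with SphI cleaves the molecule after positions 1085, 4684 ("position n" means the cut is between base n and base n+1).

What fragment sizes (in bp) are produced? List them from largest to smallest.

Circular molecule, 2 cuts → 2 fragments:
  4684 − 1085 = 3599 bp
  wrap: 5243 − 4684 + 1085 = 1644 bp
Sorted largest to smallest: 3599, 1644 bp.

3599, 1644 bp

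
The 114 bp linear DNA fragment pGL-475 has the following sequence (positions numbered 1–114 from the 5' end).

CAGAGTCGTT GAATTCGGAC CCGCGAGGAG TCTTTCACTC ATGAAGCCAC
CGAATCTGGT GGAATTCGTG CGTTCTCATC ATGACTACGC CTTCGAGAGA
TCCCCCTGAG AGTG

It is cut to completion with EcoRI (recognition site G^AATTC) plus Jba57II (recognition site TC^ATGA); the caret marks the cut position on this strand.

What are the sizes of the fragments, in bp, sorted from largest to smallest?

34, 29, 22, 18, 11 bp

EcoRI sites (GAATTC) start at positions 11, 62.
EcoRI cuts after the first base of each site, so after positions 11, 62.
Jba57II sites (TCATGA) start at positions 39, 79.
Jba57II cuts after base 2 of each site, so after positions 40, 80.
Combined cut positions: 11, 40, 62, 80.
Linear molecule, 4 cuts → 5 fragments:
  1–11 → 11 bp
  12–40 → 29 bp
  41–62 → 22 bp
  63–80 → 18 bp
  81–114 → 34 bp
Sorted largest to smallest: 34, 29, 22, 18, 11 bp.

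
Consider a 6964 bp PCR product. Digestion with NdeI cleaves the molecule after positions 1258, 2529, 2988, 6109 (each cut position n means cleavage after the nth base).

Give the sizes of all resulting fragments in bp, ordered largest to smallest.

Linear molecule, 4 cuts → 5 fragments:
  1258 − 0 = 1258 bp
  2529 − 1258 = 1271 bp
  2988 − 2529 = 459 bp
  6109 − 2988 = 3121 bp
  6964 − 6109 = 855 bp
Sorted largest to smallest: 3121, 1271, 1258, 855, 459 bp.

3121, 1271, 1258, 855, 459 bp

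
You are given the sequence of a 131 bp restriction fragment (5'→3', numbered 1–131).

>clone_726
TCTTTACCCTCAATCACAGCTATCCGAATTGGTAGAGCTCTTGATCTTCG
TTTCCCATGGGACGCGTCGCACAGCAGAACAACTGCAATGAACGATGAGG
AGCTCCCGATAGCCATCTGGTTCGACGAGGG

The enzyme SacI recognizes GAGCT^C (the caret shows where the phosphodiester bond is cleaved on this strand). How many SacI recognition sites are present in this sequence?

2

GAGCTC occurs starting at positions 35, 100.
SacI cuts at 2 sites.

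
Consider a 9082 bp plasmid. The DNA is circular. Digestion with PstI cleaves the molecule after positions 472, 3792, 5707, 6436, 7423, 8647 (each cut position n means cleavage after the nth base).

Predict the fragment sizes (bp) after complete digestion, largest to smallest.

3320, 1915, 1224, 987, 907, 729 bp

Circular molecule, 6 cuts → 6 fragments:
  3792 − 472 = 3320 bp
  5707 − 3792 = 1915 bp
  6436 − 5707 = 729 bp
  7423 − 6436 = 987 bp
  8647 − 7423 = 1224 bp
  wrap: 9082 − 8647 + 472 = 907 bp
Sorted largest to smallest: 3320, 1915, 1224, 987, 907, 729 bp.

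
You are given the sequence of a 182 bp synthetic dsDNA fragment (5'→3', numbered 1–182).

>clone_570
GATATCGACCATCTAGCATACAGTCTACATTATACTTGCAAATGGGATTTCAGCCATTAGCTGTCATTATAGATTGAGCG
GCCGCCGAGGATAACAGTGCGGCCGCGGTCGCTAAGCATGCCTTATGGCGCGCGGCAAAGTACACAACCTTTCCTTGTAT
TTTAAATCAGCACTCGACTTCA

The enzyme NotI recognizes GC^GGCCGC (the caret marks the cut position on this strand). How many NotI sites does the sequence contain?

GCGGCCGC occurs starting at positions 78, 99.
NotI cuts at 2 sites.

2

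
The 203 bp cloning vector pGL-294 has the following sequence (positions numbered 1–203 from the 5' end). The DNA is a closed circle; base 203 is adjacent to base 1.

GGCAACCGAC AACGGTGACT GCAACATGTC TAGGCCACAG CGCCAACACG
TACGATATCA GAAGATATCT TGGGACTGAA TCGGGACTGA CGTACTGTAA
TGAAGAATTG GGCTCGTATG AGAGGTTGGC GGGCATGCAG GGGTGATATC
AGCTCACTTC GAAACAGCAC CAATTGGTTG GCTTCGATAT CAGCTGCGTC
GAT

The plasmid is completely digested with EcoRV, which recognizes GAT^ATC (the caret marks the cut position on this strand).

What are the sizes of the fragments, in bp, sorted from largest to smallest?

EcoRV sites (GATATC) start at positions 54, 64, 145, 186.
EcoRV cuts after base 3 of each site, so after positions 56, 66, 147, 188.
Circular molecule, 4 cuts → 4 fragments:
  57–66 → 10 bp
  67–147 → 81 bp
  148–188 → 41 bp
  189–203 then 1–56 → 15 + 56 = 71 bp
Sorted largest to smallest: 81, 71, 41, 10 bp.

81, 71, 41, 10 bp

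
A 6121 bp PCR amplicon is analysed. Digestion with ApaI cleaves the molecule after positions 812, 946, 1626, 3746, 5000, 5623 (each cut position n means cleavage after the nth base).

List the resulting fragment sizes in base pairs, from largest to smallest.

Linear molecule, 6 cuts → 7 fragments:
  812 − 0 = 812 bp
  946 − 812 = 134 bp
  1626 − 946 = 680 bp
  3746 − 1626 = 2120 bp
  5000 − 3746 = 1254 bp
  5623 − 5000 = 623 bp
  6121 − 5623 = 498 bp
Sorted largest to smallest: 2120, 1254, 812, 680, 623, 498, 134 bp.

2120, 1254, 812, 680, 623, 498, 134 bp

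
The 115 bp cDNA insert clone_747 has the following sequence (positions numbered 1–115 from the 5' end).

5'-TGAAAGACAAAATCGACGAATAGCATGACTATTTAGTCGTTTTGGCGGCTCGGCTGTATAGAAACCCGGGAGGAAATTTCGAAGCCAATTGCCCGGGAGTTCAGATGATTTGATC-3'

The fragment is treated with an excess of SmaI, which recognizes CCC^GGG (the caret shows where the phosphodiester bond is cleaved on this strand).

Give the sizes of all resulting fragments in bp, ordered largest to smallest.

67, 27, 21 bp

SmaI sites (CCCGGG) start at positions 65, 92.
SmaI cuts after base 3 of each site, so after positions 67, 94.
Linear molecule, 2 cuts → 3 fragments:
  1–67 → 67 bp
  68–94 → 27 bp
  95–115 → 21 bp
Sorted largest to smallest: 67, 27, 21 bp.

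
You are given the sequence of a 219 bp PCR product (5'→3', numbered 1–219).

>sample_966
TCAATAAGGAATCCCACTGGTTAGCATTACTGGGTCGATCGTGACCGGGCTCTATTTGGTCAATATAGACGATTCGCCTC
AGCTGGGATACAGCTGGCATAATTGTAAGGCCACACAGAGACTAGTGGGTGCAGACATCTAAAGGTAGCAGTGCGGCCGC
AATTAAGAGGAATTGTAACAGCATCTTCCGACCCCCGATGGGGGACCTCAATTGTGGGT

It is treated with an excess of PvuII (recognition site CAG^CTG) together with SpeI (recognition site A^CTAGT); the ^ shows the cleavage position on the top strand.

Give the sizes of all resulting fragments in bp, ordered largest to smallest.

PvuII sites (CAGCTG) start at positions 80, 91.
PvuII cuts after base 3 of each site, so after positions 82, 93.
The SpeI site (ACTAGT) starts at position 121.
SpeI cuts after the first base of each site, so after position 121.
Combined cut positions: 82, 93, 121.
Linear molecule, 3 cuts → 4 fragments:
  1–82 → 82 bp
  83–93 → 11 bp
  94–121 → 28 bp
  122–219 → 98 bp
Sorted largest to smallest: 98, 82, 28, 11 bp.

98, 82, 28, 11 bp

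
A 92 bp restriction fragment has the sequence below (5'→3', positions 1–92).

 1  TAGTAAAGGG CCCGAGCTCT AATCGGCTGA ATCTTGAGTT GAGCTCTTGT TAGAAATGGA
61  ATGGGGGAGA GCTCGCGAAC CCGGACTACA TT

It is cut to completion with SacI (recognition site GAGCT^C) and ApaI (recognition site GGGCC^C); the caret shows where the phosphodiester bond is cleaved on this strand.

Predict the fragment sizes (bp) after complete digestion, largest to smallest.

28, 27, 19, 12, 6 bp

SacI sites (GAGCTC) start at positions 14, 41, 69.
SacI cuts after base 5 of each site (before the last base), so after positions 18, 45, 73.
The ApaI site (GGGCCC) starts at position 8.
ApaI cuts after base 5 of each site (before the last base), so after position 12.
Combined cut positions: 12, 18, 45, 73.
Linear molecule, 4 cuts → 5 fragments:
  1–12 → 12 bp
  13–18 → 6 bp
  19–45 → 27 bp
  46–73 → 28 bp
  74–92 → 19 bp
Sorted largest to smallest: 28, 27, 19, 12, 6 bp.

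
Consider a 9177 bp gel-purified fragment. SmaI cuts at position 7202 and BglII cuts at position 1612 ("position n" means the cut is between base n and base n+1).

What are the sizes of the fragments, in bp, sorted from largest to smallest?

Combined cut positions (sorted): 1612, 7202.
Linear molecule, 2 cuts → 3 fragments:
  1612 − 0 = 1612 bp
  7202 − 1612 = 5590 bp
  9177 − 7202 = 1975 bp
Sorted largest to smallest: 5590, 1975, 1612 bp.

5590, 1975, 1612 bp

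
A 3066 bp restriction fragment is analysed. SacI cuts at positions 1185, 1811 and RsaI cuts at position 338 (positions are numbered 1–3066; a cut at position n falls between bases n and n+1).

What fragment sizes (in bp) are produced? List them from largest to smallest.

Combined cut positions (sorted): 338, 1185, 1811.
Linear molecule, 3 cuts → 4 fragments:
  338 − 0 = 338 bp
  1185 − 338 = 847 bp
  1811 − 1185 = 626 bp
  3066 − 1811 = 1255 bp
Sorted largest to smallest: 1255, 847, 626, 338 bp.

1255, 847, 626, 338 bp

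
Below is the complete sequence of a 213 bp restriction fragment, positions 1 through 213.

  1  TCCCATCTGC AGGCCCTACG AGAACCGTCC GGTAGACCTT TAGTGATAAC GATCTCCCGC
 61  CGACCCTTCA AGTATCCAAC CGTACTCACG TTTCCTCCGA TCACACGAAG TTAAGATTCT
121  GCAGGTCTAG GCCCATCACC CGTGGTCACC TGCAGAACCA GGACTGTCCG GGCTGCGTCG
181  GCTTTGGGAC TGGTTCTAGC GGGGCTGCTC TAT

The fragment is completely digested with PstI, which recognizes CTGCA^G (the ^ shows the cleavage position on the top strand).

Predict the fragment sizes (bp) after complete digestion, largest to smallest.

112, 59, 31, 11 bp

PstI sites (CTGCAG) start at positions 7, 119, 150.
PstI cuts after base 5 of each site (before the last base), so after positions 11, 123, 154.
Linear molecule, 3 cuts → 4 fragments:
  1–11 → 11 bp
  12–123 → 112 bp
  124–154 → 31 bp
  155–213 → 59 bp
Sorted largest to smallest: 112, 59, 31, 11 bp.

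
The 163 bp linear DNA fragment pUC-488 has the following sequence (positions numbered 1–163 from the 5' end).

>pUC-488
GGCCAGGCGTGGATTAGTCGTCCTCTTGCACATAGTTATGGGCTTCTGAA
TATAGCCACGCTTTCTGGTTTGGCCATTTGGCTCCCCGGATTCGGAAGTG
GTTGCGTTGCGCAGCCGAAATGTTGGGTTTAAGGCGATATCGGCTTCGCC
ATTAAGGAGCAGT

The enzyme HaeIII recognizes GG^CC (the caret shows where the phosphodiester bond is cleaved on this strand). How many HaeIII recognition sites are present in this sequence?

2

GGCC occurs starting at positions 1, 72.
HaeIII cuts at 2 sites.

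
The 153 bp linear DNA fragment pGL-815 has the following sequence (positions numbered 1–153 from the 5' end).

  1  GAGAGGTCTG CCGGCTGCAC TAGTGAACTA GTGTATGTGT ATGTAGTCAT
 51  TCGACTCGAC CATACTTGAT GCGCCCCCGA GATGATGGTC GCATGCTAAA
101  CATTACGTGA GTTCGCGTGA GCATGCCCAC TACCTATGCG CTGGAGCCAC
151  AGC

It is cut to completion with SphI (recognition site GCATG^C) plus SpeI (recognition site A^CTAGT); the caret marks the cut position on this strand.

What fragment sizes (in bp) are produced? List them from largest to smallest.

68, 30, 28, 19, 8 bp

SphI sites (GCATGC) start at positions 91, 121.
SphI cuts after base 5 of each site (before the last base), so after positions 95, 125.
SpeI sites (ACTAGT) start at positions 19, 27.
SpeI cuts after the first base of each site, so after positions 19, 27.
Combined cut positions: 19, 27, 95, 125.
Linear molecule, 4 cuts → 5 fragments:
  1–19 → 19 bp
  20–27 → 8 bp
  28–95 → 68 bp
  96–125 → 30 bp
  126–153 → 28 bp
Sorted largest to smallest: 68, 30, 28, 19, 8 bp.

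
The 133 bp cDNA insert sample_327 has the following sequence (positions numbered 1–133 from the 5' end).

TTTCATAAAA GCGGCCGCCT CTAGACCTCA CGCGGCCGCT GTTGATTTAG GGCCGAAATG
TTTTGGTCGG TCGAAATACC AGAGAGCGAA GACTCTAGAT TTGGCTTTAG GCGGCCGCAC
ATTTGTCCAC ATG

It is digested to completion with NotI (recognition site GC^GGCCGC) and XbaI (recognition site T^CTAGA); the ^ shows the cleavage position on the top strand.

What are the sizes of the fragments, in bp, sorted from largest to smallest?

61, 21, 18, 13, 12, 8 bp

NotI sites (GCGGCCGC) start at positions 11, 32, 111.
NotI cuts after base 2 of each site, so after positions 12, 33, 112.
XbaI sites (TCTAGA) start at positions 20, 94.
XbaI cuts after the first base of each site, so after positions 20, 94.
Combined cut positions: 12, 20, 33, 94, 112.
Linear molecule, 5 cuts → 6 fragments:
  1–12 → 12 bp
  13–20 → 8 bp
  21–33 → 13 bp
  34–94 → 61 bp
  95–112 → 18 bp
  113–133 → 21 bp
Sorted largest to smallest: 61, 21, 18, 13, 12, 8 bp.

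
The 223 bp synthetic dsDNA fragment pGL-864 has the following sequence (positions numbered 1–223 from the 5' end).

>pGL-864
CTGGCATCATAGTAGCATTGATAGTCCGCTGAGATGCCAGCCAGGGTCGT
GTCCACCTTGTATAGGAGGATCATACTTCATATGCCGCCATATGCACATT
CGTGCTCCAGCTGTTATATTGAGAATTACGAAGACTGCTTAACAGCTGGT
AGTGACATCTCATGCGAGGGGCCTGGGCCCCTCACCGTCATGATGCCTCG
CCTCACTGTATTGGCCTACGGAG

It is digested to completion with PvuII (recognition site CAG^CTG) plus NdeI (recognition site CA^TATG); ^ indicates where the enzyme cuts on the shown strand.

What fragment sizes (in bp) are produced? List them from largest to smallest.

80, 78, 35, 20, 10 bp

PvuII sites (CAGCTG) start at positions 108, 143.
PvuII cuts after base 3 of each site, so after positions 110, 145.
NdeI sites (CATATG) start at positions 79, 89.
NdeI cuts after base 2 of each site, so after positions 80, 90.
Combined cut positions: 80, 90, 110, 145.
Linear molecule, 4 cuts → 5 fragments:
  1–80 → 80 bp
  81–90 → 10 bp
  91–110 → 20 bp
  111–145 → 35 bp
  146–223 → 78 bp
Sorted largest to smallest: 80, 78, 35, 20, 10 bp.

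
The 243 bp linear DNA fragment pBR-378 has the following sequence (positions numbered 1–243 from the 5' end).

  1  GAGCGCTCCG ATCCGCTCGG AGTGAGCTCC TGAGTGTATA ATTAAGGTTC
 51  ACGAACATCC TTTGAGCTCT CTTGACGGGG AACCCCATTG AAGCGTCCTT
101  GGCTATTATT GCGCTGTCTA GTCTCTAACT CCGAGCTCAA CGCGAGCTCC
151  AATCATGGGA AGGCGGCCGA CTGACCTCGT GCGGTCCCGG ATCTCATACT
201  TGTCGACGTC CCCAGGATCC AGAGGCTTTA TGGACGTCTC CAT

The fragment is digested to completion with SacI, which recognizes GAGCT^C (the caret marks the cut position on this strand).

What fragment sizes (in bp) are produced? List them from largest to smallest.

95, 69, 40, 28, 11 bp

SacI sites (GAGCTC) start at positions 24, 64, 133, 144.
SacI cuts after base 5 of each site (before the last base), so after positions 28, 68, 137, 148.
Linear molecule, 4 cuts → 5 fragments:
  1–28 → 28 bp
  29–68 → 40 bp
  69–137 → 69 bp
  138–148 → 11 bp
  149–243 → 95 bp
Sorted largest to smallest: 95, 69, 40, 28, 11 bp.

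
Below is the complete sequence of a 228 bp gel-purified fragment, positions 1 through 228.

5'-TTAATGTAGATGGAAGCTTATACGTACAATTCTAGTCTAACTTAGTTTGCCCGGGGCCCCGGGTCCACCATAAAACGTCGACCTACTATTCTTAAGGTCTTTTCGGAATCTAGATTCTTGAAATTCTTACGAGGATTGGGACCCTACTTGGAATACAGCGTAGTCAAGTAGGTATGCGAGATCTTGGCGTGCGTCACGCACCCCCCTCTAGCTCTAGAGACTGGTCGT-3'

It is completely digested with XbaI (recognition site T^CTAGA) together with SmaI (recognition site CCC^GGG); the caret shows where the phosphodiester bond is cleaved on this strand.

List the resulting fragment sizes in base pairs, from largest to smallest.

XbaI sites (TCTAGA) start at positions 109, 213.
XbaI cuts after the first base of each site, so after positions 109, 213.
SmaI sites (CCCGGG) start at positions 50, 58.
SmaI cuts after base 3 of each site, so after positions 52, 60.
Combined cut positions: 52, 60, 109, 213.
Linear molecule, 4 cuts → 5 fragments:
  1–52 → 52 bp
  53–60 → 8 bp
  61–109 → 49 bp
  110–213 → 104 bp
  214–228 → 15 bp
Sorted largest to smallest: 104, 52, 49, 15, 8 bp.

104, 52, 49, 15, 8 bp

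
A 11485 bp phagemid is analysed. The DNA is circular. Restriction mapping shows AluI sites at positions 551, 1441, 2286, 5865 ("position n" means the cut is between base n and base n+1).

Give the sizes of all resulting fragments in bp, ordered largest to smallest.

Circular molecule, 4 cuts → 4 fragments:
  1441 − 551 = 890 bp
  2286 − 1441 = 845 bp
  5865 − 2286 = 3579 bp
  wrap: 11485 − 5865 + 551 = 6171 bp
Sorted largest to smallest: 6171, 3579, 890, 845 bp.

6171, 3579, 890, 845 bp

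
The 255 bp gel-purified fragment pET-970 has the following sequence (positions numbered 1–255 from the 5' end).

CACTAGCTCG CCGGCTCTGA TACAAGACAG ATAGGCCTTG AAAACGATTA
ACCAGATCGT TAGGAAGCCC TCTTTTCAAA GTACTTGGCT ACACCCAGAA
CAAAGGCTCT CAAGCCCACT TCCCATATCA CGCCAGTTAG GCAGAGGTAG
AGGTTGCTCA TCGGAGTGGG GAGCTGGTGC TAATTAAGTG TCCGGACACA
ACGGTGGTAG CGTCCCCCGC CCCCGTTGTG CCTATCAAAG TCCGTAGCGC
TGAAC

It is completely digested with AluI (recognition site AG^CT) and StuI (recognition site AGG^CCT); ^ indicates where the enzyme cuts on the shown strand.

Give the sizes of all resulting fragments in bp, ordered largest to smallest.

AluI sites (AGCT) start at positions 5, 172.
AluI cuts after base 2 of each site, so after positions 6, 173.
The StuI site (AGGCCT) starts at position 33.
StuI cuts after base 3 of each site, so after position 35.
Combined cut positions: 6, 35, 173.
Linear molecule, 3 cuts → 4 fragments:
  1–6 → 6 bp
  7–35 → 29 bp
  36–173 → 138 bp
  174–255 → 82 bp
Sorted largest to smallest: 138, 82, 29, 6 bp.

138, 82, 29, 6 bp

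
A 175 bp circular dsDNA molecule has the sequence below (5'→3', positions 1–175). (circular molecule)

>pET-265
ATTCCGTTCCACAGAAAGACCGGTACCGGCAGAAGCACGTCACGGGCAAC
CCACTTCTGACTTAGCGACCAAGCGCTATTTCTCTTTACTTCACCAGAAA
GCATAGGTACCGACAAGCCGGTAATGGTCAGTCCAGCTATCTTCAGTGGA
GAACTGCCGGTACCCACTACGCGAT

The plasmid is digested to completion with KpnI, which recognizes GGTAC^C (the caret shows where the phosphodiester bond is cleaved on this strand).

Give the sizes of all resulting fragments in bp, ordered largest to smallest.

KpnI sites (GGTACC) start at positions 22, 106, 159.
KpnI cuts after base 5 of each site (before the last base), so after positions 26, 110, 163.
Circular molecule, 3 cuts → 3 fragments:
  27–110 → 84 bp
  111–163 → 53 bp
  164–175 then 1–26 → 12 + 26 = 38 bp
Sorted largest to smallest: 84, 53, 38 bp.

84, 53, 38 bp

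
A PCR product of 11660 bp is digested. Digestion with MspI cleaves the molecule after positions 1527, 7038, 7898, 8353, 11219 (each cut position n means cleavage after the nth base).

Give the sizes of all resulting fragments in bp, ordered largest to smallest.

Linear molecule, 5 cuts → 6 fragments:
  1527 − 0 = 1527 bp
  7038 − 1527 = 5511 bp
  7898 − 7038 = 860 bp
  8353 − 7898 = 455 bp
  11219 − 8353 = 2866 bp
  11660 − 11219 = 441 bp
Sorted largest to smallest: 5511, 2866, 1527, 860, 455, 441 bp.

5511, 2866, 1527, 860, 455, 441 bp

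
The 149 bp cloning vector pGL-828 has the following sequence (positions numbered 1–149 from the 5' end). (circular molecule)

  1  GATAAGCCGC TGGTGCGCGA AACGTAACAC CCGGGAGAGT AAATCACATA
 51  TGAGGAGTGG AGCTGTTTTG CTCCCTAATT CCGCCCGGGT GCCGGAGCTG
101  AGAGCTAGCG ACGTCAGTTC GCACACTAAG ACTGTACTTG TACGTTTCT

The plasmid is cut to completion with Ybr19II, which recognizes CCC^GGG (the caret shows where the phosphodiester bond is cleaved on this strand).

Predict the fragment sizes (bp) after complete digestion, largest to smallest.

95, 54 bp

Ybr19II sites (CCCGGG) start at positions 30, 84.
Ybr19II cuts after base 3 of each site, so after positions 32, 86.
Circular molecule, 2 cuts → 2 fragments:
  33–86 → 54 bp
  87–149 then 1–32 → 63 + 32 = 95 bp
Sorted largest to smallest: 95, 54 bp.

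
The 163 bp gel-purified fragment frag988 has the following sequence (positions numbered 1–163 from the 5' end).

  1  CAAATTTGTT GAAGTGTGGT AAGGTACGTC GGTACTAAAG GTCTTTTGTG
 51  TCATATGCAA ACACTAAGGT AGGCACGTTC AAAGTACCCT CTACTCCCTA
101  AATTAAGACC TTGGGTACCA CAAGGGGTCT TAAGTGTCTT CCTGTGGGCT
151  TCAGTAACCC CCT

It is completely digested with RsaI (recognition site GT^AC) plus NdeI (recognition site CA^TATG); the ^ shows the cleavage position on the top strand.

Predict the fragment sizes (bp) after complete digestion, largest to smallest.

47, 32, 31, 25, 20, 8 bp

RsaI sites (GTAC) start at positions 24, 32, 84, 115.
RsaI cuts after base 2 of each site, so after positions 25, 33, 85, 116.
The NdeI site (CATATG) starts at position 52.
NdeI cuts after base 2 of each site, so after position 53.
Combined cut positions: 25, 33, 53, 85, 116.
Linear molecule, 5 cuts → 6 fragments:
  1–25 → 25 bp
  26–33 → 8 bp
  34–53 → 20 bp
  54–85 → 32 bp
  86–116 → 31 bp
  117–163 → 47 bp
Sorted largest to smallest: 47, 32, 31, 25, 20, 8 bp.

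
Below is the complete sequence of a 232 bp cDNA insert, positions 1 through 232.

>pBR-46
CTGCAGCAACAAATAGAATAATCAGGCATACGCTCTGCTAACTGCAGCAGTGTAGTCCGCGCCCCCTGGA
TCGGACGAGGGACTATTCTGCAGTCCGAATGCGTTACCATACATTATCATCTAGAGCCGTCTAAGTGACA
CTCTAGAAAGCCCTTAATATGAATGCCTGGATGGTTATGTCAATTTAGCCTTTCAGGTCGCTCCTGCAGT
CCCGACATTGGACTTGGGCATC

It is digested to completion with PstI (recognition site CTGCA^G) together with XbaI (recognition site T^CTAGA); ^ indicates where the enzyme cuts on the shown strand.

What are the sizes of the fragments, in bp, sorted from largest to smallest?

66, 46, 41, 28, 24, 22, 5 bp

PstI sites (CTGCAG) start at positions 1, 42, 88, 204.
PstI cuts after base 5 of each site (before the last base), so after positions 5, 46, 92, 208.
XbaI sites (TCTAGA) start at positions 120, 142.
XbaI cuts after the first base of each site, so after positions 120, 142.
Combined cut positions: 5, 46, 92, 120, 142, 208.
Linear molecule, 6 cuts → 7 fragments:
  1–5 → 5 bp
  6–46 → 41 bp
  47–92 → 46 bp
  93–120 → 28 bp
  121–142 → 22 bp
  143–208 → 66 bp
  209–232 → 24 bp
Sorted largest to smallest: 66, 46, 41, 28, 24, 22, 5 bp.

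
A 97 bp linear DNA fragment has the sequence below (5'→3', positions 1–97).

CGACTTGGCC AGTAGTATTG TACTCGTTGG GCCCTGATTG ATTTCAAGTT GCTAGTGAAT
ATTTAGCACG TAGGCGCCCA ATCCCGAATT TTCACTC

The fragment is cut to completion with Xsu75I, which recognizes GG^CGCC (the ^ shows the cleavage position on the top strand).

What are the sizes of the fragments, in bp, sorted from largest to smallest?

The Xsu75I site (GGCGCC) starts at position 73.
Xsu75I cuts after base 2 of each site, so after position 74.
Linear molecule, 1 cut → 2 fragments:
  1–74 → 74 bp
  75–97 → 23 bp
Sorted largest to smallest: 74, 23 bp.

74, 23 bp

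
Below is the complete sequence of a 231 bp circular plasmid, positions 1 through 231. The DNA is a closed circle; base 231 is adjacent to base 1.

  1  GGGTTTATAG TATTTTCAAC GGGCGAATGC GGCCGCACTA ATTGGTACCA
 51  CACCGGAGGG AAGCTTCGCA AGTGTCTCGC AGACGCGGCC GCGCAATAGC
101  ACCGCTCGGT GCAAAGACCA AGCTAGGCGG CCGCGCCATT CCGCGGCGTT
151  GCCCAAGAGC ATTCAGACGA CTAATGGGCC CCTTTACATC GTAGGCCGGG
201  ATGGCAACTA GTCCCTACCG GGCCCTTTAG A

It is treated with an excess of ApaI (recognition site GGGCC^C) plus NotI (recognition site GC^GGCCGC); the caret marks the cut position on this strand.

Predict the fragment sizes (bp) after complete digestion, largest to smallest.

ApaI sites (GGGCCC) start at positions 176, 220.
ApaI cuts after base 5 of each site (before the last base), so after positions 180, 224.
NotI sites (GCGGCCGC) start at positions 29, 85, 127.
NotI cuts after base 2 of each site, so after positions 30, 86, 128.
Combined cut positions: 30, 86, 128, 180, 224.
Circular molecule, 5 cuts → 5 fragments:
  31–86 → 56 bp
  87–128 → 42 bp
  129–180 → 52 bp
  181–224 → 44 bp
  225–231 then 1–30 → 7 + 30 = 37 bp
Sorted largest to smallest: 56, 52, 44, 42, 37 bp.

56, 52, 44, 42, 37 bp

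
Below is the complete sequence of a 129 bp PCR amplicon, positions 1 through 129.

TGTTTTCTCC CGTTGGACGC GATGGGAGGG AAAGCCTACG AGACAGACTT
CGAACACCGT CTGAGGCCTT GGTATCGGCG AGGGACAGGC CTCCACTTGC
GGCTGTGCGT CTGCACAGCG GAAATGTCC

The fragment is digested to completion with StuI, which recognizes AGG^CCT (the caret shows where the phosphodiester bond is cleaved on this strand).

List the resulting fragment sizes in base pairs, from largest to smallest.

66, 40, 23 bp

StuI sites (AGGCCT) start at positions 64, 87.
StuI cuts after base 3 of each site, so after positions 66, 89.
Linear molecule, 2 cuts → 3 fragments:
  1–66 → 66 bp
  67–89 → 23 bp
  90–129 → 40 bp
Sorted largest to smallest: 66, 40, 23 bp.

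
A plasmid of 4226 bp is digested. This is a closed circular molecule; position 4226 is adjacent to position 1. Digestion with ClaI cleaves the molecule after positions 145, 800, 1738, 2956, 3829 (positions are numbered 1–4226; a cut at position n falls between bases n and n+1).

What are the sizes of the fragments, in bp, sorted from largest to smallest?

1218, 938, 873, 655, 542 bp

Circular molecule, 5 cuts → 5 fragments:
  800 − 145 = 655 bp
  1738 − 800 = 938 bp
  2956 − 1738 = 1218 bp
  3829 − 2956 = 873 bp
  wrap: 4226 − 3829 + 145 = 542 bp
Sorted largest to smallest: 1218, 938, 873, 655, 542 bp.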